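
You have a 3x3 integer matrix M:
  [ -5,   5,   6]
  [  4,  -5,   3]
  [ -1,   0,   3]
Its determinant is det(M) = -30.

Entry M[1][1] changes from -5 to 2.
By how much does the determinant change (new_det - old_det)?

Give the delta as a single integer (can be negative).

Answer: -63

Derivation:
Cofactor C_11 = -9
Entry delta = 2 - -5 = 7
Det delta = entry_delta * cofactor = 7 * -9 = -63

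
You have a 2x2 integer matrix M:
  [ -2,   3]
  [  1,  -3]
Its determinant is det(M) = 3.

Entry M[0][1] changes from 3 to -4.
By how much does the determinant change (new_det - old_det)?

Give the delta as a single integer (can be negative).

Cofactor C_01 = -1
Entry delta = -4 - 3 = -7
Det delta = entry_delta * cofactor = -7 * -1 = 7

Answer: 7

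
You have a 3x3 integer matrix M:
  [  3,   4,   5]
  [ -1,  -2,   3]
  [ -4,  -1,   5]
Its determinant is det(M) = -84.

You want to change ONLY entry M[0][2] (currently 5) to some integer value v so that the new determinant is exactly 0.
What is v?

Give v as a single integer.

Answer: -7

Derivation:
det is linear in entry M[0][2]: det = old_det + (v - 5) * C_02
Cofactor C_02 = -7
Want det = 0: -84 + (v - 5) * -7 = 0
  (v - 5) = 84 / -7 = -12
  v = 5 + (-12) = -7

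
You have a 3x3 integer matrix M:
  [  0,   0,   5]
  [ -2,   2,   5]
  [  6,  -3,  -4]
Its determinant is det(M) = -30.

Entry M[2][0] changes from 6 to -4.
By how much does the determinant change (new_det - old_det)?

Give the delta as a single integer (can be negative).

Cofactor C_20 = -10
Entry delta = -4 - 6 = -10
Det delta = entry_delta * cofactor = -10 * -10 = 100

Answer: 100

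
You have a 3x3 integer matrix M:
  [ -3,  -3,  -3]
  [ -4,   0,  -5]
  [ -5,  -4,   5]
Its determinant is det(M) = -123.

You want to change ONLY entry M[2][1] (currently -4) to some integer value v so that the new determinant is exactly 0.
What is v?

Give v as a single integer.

det is linear in entry M[2][1]: det = old_det + (v - -4) * C_21
Cofactor C_21 = -3
Want det = 0: -123 + (v - -4) * -3 = 0
  (v - -4) = 123 / -3 = -41
  v = -4 + (-41) = -45

Answer: -45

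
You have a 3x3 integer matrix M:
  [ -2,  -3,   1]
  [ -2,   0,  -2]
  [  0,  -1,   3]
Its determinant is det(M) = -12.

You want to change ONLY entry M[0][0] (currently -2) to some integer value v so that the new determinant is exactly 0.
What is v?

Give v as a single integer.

Answer: -8

Derivation:
det is linear in entry M[0][0]: det = old_det + (v - -2) * C_00
Cofactor C_00 = -2
Want det = 0: -12 + (v - -2) * -2 = 0
  (v - -2) = 12 / -2 = -6
  v = -2 + (-6) = -8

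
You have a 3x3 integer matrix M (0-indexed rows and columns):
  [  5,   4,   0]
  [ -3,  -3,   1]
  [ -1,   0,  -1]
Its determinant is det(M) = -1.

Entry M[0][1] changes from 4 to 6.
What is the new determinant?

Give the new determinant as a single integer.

det is linear in row 0: changing M[0][1] by delta changes det by delta * cofactor(0,1).
Cofactor C_01 = (-1)^(0+1) * minor(0,1) = -4
Entry delta = 6 - 4 = 2
Det delta = 2 * -4 = -8
New det = -1 + -8 = -9

Answer: -9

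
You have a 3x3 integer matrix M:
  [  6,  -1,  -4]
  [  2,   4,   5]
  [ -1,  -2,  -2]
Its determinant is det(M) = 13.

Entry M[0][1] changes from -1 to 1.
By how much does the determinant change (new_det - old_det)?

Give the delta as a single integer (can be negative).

Cofactor C_01 = -1
Entry delta = 1 - -1 = 2
Det delta = entry_delta * cofactor = 2 * -1 = -2

Answer: -2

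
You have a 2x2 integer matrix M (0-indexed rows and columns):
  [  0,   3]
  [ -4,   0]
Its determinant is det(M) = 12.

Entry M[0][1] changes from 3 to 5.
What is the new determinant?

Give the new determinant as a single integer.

Answer: 20

Derivation:
det is linear in row 0: changing M[0][1] by delta changes det by delta * cofactor(0,1).
Cofactor C_01 = (-1)^(0+1) * minor(0,1) = 4
Entry delta = 5 - 3 = 2
Det delta = 2 * 4 = 8
New det = 12 + 8 = 20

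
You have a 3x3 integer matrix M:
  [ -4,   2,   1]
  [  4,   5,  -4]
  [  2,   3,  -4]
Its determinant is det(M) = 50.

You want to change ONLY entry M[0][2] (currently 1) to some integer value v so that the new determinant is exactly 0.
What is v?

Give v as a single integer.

Answer: -24

Derivation:
det is linear in entry M[0][2]: det = old_det + (v - 1) * C_02
Cofactor C_02 = 2
Want det = 0: 50 + (v - 1) * 2 = 0
  (v - 1) = -50 / 2 = -25
  v = 1 + (-25) = -24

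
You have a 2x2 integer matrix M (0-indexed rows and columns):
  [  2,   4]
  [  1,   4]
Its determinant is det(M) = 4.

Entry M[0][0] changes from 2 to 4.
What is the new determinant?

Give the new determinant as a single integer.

det is linear in row 0: changing M[0][0] by delta changes det by delta * cofactor(0,0).
Cofactor C_00 = (-1)^(0+0) * minor(0,0) = 4
Entry delta = 4 - 2 = 2
Det delta = 2 * 4 = 8
New det = 4 + 8 = 12

Answer: 12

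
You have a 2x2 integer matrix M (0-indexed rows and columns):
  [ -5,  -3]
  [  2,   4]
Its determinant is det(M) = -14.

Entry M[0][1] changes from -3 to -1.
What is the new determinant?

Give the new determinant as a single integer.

det is linear in row 0: changing M[0][1] by delta changes det by delta * cofactor(0,1).
Cofactor C_01 = (-1)^(0+1) * minor(0,1) = -2
Entry delta = -1 - -3 = 2
Det delta = 2 * -2 = -4
New det = -14 + -4 = -18

Answer: -18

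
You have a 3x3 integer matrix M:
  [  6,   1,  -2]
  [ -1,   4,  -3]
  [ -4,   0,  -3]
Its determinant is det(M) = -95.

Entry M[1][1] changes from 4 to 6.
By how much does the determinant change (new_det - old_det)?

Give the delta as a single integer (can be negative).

Cofactor C_11 = -26
Entry delta = 6 - 4 = 2
Det delta = entry_delta * cofactor = 2 * -26 = -52

Answer: -52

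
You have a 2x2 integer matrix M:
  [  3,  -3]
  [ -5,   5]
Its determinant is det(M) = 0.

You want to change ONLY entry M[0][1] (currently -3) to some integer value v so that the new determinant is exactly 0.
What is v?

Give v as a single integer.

det is linear in entry M[0][1]: det = old_det + (v - -3) * C_01
Cofactor C_01 = 5
Want det = 0: 0 + (v - -3) * 5 = 0
  (v - -3) = 0 / 5 = 0
  v = -3 + (0) = -3

Answer: -3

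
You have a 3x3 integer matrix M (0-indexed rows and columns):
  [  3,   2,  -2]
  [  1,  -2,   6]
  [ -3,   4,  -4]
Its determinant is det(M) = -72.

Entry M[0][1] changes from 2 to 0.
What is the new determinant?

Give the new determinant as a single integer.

det is linear in row 0: changing M[0][1] by delta changes det by delta * cofactor(0,1).
Cofactor C_01 = (-1)^(0+1) * minor(0,1) = -14
Entry delta = 0 - 2 = -2
Det delta = -2 * -14 = 28
New det = -72 + 28 = -44

Answer: -44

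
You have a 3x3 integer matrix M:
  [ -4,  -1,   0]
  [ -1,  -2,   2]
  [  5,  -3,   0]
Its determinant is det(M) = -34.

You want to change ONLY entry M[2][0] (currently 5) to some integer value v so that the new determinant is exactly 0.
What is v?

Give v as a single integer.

det is linear in entry M[2][0]: det = old_det + (v - 5) * C_20
Cofactor C_20 = -2
Want det = 0: -34 + (v - 5) * -2 = 0
  (v - 5) = 34 / -2 = -17
  v = 5 + (-17) = -12

Answer: -12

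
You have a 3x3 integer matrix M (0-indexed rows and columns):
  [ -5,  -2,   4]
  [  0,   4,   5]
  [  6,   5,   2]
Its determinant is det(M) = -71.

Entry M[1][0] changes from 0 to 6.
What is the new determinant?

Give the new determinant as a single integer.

Answer: 73

Derivation:
det is linear in row 1: changing M[1][0] by delta changes det by delta * cofactor(1,0).
Cofactor C_10 = (-1)^(1+0) * minor(1,0) = 24
Entry delta = 6 - 0 = 6
Det delta = 6 * 24 = 144
New det = -71 + 144 = 73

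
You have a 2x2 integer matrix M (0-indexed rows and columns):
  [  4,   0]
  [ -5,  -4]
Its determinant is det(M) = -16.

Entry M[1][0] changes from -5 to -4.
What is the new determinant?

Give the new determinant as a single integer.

Answer: -16

Derivation:
det is linear in row 1: changing M[1][0] by delta changes det by delta * cofactor(1,0).
Cofactor C_10 = (-1)^(1+0) * minor(1,0) = 0
Entry delta = -4 - -5 = 1
Det delta = 1 * 0 = 0
New det = -16 + 0 = -16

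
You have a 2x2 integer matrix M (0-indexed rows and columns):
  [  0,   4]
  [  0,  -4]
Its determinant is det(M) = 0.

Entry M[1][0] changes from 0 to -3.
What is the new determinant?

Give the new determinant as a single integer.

det is linear in row 1: changing M[1][0] by delta changes det by delta * cofactor(1,0).
Cofactor C_10 = (-1)^(1+0) * minor(1,0) = -4
Entry delta = -3 - 0 = -3
Det delta = -3 * -4 = 12
New det = 0 + 12 = 12

Answer: 12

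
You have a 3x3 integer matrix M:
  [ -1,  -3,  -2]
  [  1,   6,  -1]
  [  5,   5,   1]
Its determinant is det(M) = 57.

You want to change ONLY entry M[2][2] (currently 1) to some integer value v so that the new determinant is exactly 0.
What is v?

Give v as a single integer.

det is linear in entry M[2][2]: det = old_det + (v - 1) * C_22
Cofactor C_22 = -3
Want det = 0: 57 + (v - 1) * -3 = 0
  (v - 1) = -57 / -3 = 19
  v = 1 + (19) = 20

Answer: 20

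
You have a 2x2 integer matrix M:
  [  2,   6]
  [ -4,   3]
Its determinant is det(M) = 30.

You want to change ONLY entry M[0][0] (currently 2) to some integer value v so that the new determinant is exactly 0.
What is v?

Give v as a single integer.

det is linear in entry M[0][0]: det = old_det + (v - 2) * C_00
Cofactor C_00 = 3
Want det = 0: 30 + (v - 2) * 3 = 0
  (v - 2) = -30 / 3 = -10
  v = 2 + (-10) = -8

Answer: -8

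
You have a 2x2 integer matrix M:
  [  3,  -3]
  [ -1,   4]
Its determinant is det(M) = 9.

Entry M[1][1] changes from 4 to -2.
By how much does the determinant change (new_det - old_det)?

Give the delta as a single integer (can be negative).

Cofactor C_11 = 3
Entry delta = -2 - 4 = -6
Det delta = entry_delta * cofactor = -6 * 3 = -18

Answer: -18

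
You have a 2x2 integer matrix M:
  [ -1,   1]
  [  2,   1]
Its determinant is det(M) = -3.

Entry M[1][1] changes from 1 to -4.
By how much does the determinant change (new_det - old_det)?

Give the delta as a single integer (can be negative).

Answer: 5

Derivation:
Cofactor C_11 = -1
Entry delta = -4 - 1 = -5
Det delta = entry_delta * cofactor = -5 * -1 = 5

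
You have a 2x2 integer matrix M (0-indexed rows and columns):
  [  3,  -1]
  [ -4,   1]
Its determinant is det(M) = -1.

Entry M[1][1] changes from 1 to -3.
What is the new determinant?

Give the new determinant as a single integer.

Answer: -13

Derivation:
det is linear in row 1: changing M[1][1] by delta changes det by delta * cofactor(1,1).
Cofactor C_11 = (-1)^(1+1) * minor(1,1) = 3
Entry delta = -3 - 1 = -4
Det delta = -4 * 3 = -12
New det = -1 + -12 = -13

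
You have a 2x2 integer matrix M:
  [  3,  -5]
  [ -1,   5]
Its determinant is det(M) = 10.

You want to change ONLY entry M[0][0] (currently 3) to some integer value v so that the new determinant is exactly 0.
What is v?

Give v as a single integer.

det is linear in entry M[0][0]: det = old_det + (v - 3) * C_00
Cofactor C_00 = 5
Want det = 0: 10 + (v - 3) * 5 = 0
  (v - 3) = -10 / 5 = -2
  v = 3 + (-2) = 1

Answer: 1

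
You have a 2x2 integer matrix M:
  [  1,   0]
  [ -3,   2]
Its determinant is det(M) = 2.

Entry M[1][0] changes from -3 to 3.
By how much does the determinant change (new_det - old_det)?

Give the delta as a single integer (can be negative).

Answer: 0

Derivation:
Cofactor C_10 = 0
Entry delta = 3 - -3 = 6
Det delta = entry_delta * cofactor = 6 * 0 = 0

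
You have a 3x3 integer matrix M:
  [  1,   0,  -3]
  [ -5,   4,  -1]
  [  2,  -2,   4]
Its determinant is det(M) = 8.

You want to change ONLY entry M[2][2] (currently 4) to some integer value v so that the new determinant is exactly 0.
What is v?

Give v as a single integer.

Answer: 2

Derivation:
det is linear in entry M[2][2]: det = old_det + (v - 4) * C_22
Cofactor C_22 = 4
Want det = 0: 8 + (v - 4) * 4 = 0
  (v - 4) = -8 / 4 = -2
  v = 4 + (-2) = 2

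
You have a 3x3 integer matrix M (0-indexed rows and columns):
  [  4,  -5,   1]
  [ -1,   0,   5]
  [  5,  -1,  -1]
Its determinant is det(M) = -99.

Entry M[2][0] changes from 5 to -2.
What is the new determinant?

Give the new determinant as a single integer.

det is linear in row 2: changing M[2][0] by delta changes det by delta * cofactor(2,0).
Cofactor C_20 = (-1)^(2+0) * minor(2,0) = -25
Entry delta = -2 - 5 = -7
Det delta = -7 * -25 = 175
New det = -99 + 175 = 76

Answer: 76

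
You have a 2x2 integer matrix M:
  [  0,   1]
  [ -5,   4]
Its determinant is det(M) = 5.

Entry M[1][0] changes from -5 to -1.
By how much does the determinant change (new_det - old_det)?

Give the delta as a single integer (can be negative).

Cofactor C_10 = -1
Entry delta = -1 - -5 = 4
Det delta = entry_delta * cofactor = 4 * -1 = -4

Answer: -4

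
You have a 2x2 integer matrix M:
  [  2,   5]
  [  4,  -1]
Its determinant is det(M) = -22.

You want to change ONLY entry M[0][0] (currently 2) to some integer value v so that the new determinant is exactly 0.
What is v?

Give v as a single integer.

Answer: -20

Derivation:
det is linear in entry M[0][0]: det = old_det + (v - 2) * C_00
Cofactor C_00 = -1
Want det = 0: -22 + (v - 2) * -1 = 0
  (v - 2) = 22 / -1 = -22
  v = 2 + (-22) = -20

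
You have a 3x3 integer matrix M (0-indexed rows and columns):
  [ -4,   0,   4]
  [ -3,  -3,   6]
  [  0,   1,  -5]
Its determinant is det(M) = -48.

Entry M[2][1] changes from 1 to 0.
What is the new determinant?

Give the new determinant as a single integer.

Answer: -60

Derivation:
det is linear in row 2: changing M[2][1] by delta changes det by delta * cofactor(2,1).
Cofactor C_21 = (-1)^(2+1) * minor(2,1) = 12
Entry delta = 0 - 1 = -1
Det delta = -1 * 12 = -12
New det = -48 + -12 = -60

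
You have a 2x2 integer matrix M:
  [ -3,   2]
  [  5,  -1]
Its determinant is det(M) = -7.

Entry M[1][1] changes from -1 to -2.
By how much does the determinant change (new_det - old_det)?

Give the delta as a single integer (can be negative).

Cofactor C_11 = -3
Entry delta = -2 - -1 = -1
Det delta = entry_delta * cofactor = -1 * -3 = 3

Answer: 3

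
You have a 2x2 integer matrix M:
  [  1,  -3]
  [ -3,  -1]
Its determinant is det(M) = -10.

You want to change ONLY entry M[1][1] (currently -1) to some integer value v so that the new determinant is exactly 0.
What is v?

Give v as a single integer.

det is linear in entry M[1][1]: det = old_det + (v - -1) * C_11
Cofactor C_11 = 1
Want det = 0: -10 + (v - -1) * 1 = 0
  (v - -1) = 10 / 1 = 10
  v = -1 + (10) = 9

Answer: 9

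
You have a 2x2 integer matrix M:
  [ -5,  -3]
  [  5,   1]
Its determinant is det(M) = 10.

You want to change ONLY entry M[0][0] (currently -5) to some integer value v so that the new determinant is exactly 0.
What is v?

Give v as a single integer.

Answer: -15

Derivation:
det is linear in entry M[0][0]: det = old_det + (v - -5) * C_00
Cofactor C_00 = 1
Want det = 0: 10 + (v - -5) * 1 = 0
  (v - -5) = -10 / 1 = -10
  v = -5 + (-10) = -15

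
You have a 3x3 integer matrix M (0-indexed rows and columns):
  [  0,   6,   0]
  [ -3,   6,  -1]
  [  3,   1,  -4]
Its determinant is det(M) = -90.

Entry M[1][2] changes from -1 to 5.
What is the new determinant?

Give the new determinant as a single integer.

det is linear in row 1: changing M[1][2] by delta changes det by delta * cofactor(1,2).
Cofactor C_12 = (-1)^(1+2) * minor(1,2) = 18
Entry delta = 5 - -1 = 6
Det delta = 6 * 18 = 108
New det = -90 + 108 = 18

Answer: 18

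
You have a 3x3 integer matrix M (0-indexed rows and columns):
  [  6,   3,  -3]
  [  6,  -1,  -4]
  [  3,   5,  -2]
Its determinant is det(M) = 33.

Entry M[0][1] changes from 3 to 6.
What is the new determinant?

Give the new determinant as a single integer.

det is linear in row 0: changing M[0][1] by delta changes det by delta * cofactor(0,1).
Cofactor C_01 = (-1)^(0+1) * minor(0,1) = 0
Entry delta = 6 - 3 = 3
Det delta = 3 * 0 = 0
New det = 33 + 0 = 33

Answer: 33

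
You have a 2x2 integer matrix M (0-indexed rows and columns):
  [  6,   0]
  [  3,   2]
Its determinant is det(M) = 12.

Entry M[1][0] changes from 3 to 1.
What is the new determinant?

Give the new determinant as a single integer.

det is linear in row 1: changing M[1][0] by delta changes det by delta * cofactor(1,0).
Cofactor C_10 = (-1)^(1+0) * minor(1,0) = 0
Entry delta = 1 - 3 = -2
Det delta = -2 * 0 = 0
New det = 12 + 0 = 12

Answer: 12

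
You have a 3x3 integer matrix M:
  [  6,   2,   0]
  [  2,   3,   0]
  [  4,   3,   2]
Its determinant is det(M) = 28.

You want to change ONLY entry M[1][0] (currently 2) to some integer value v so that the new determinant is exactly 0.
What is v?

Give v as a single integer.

det is linear in entry M[1][0]: det = old_det + (v - 2) * C_10
Cofactor C_10 = -4
Want det = 0: 28 + (v - 2) * -4 = 0
  (v - 2) = -28 / -4 = 7
  v = 2 + (7) = 9

Answer: 9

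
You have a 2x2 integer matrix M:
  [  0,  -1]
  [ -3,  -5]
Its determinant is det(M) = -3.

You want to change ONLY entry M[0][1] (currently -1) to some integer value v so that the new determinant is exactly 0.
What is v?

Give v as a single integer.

det is linear in entry M[0][1]: det = old_det + (v - -1) * C_01
Cofactor C_01 = 3
Want det = 0: -3 + (v - -1) * 3 = 0
  (v - -1) = 3 / 3 = 1
  v = -1 + (1) = 0

Answer: 0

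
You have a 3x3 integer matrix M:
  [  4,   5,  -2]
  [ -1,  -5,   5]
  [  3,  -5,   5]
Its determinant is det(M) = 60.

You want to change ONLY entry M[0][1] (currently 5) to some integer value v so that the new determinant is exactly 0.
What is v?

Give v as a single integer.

det is linear in entry M[0][1]: det = old_det + (v - 5) * C_01
Cofactor C_01 = 20
Want det = 0: 60 + (v - 5) * 20 = 0
  (v - 5) = -60 / 20 = -3
  v = 5 + (-3) = 2

Answer: 2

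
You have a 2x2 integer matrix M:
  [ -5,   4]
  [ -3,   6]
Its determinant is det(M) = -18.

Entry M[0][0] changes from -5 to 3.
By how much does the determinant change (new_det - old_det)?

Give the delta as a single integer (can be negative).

Answer: 48

Derivation:
Cofactor C_00 = 6
Entry delta = 3 - -5 = 8
Det delta = entry_delta * cofactor = 8 * 6 = 48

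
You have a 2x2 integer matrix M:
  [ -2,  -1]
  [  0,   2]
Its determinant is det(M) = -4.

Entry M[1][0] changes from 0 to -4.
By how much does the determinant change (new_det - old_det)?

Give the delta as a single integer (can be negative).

Cofactor C_10 = 1
Entry delta = -4 - 0 = -4
Det delta = entry_delta * cofactor = -4 * 1 = -4

Answer: -4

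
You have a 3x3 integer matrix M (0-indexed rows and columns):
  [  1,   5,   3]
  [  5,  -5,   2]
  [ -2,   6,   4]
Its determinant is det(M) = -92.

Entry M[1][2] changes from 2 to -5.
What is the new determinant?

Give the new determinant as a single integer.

Answer: 20

Derivation:
det is linear in row 1: changing M[1][2] by delta changes det by delta * cofactor(1,2).
Cofactor C_12 = (-1)^(1+2) * minor(1,2) = -16
Entry delta = -5 - 2 = -7
Det delta = -7 * -16 = 112
New det = -92 + 112 = 20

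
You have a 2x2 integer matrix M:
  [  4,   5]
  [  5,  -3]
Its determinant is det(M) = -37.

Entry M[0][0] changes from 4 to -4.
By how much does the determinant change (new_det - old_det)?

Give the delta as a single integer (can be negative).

Cofactor C_00 = -3
Entry delta = -4 - 4 = -8
Det delta = entry_delta * cofactor = -8 * -3 = 24

Answer: 24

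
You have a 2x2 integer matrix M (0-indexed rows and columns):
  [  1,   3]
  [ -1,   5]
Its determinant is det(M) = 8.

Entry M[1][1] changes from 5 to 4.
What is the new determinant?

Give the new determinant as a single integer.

Answer: 7

Derivation:
det is linear in row 1: changing M[1][1] by delta changes det by delta * cofactor(1,1).
Cofactor C_11 = (-1)^(1+1) * minor(1,1) = 1
Entry delta = 4 - 5 = -1
Det delta = -1 * 1 = -1
New det = 8 + -1 = 7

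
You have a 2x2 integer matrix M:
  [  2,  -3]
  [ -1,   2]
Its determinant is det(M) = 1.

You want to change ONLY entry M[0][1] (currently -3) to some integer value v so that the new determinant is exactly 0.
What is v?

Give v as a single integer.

det is linear in entry M[0][1]: det = old_det + (v - -3) * C_01
Cofactor C_01 = 1
Want det = 0: 1 + (v - -3) * 1 = 0
  (v - -3) = -1 / 1 = -1
  v = -3 + (-1) = -4

Answer: -4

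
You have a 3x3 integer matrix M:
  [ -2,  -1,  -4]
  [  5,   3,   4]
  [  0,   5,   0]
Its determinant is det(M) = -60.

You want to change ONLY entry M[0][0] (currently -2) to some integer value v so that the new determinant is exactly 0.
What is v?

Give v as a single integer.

det is linear in entry M[0][0]: det = old_det + (v - -2) * C_00
Cofactor C_00 = -20
Want det = 0: -60 + (v - -2) * -20 = 0
  (v - -2) = 60 / -20 = -3
  v = -2 + (-3) = -5

Answer: -5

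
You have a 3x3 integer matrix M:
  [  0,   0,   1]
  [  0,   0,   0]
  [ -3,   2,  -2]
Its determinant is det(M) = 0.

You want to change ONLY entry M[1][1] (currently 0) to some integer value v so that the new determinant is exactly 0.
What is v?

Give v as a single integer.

det is linear in entry M[1][1]: det = old_det + (v - 0) * C_11
Cofactor C_11 = 3
Want det = 0: 0 + (v - 0) * 3 = 0
  (v - 0) = 0 / 3 = 0
  v = 0 + (0) = 0

Answer: 0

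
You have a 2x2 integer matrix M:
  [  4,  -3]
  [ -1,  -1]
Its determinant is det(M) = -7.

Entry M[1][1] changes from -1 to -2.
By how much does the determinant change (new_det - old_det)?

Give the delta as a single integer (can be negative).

Answer: -4

Derivation:
Cofactor C_11 = 4
Entry delta = -2 - -1 = -1
Det delta = entry_delta * cofactor = -1 * 4 = -4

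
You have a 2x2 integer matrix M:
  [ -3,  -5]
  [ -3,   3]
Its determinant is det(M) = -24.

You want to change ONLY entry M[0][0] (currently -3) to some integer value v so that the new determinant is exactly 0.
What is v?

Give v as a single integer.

det is linear in entry M[0][0]: det = old_det + (v - -3) * C_00
Cofactor C_00 = 3
Want det = 0: -24 + (v - -3) * 3 = 0
  (v - -3) = 24 / 3 = 8
  v = -3 + (8) = 5

Answer: 5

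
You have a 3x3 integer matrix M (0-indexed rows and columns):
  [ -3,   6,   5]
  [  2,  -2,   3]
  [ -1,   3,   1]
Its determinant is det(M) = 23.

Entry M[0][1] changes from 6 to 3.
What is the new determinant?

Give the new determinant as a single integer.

det is linear in row 0: changing M[0][1] by delta changes det by delta * cofactor(0,1).
Cofactor C_01 = (-1)^(0+1) * minor(0,1) = -5
Entry delta = 3 - 6 = -3
Det delta = -3 * -5 = 15
New det = 23 + 15 = 38

Answer: 38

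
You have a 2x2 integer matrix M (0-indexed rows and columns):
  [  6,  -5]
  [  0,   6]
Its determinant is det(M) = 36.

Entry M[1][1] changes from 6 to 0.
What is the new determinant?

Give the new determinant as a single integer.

det is linear in row 1: changing M[1][1] by delta changes det by delta * cofactor(1,1).
Cofactor C_11 = (-1)^(1+1) * minor(1,1) = 6
Entry delta = 0 - 6 = -6
Det delta = -6 * 6 = -36
New det = 36 + -36 = 0

Answer: 0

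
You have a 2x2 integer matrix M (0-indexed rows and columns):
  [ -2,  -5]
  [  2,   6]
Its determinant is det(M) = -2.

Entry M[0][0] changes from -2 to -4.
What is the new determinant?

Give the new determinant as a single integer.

det is linear in row 0: changing M[0][0] by delta changes det by delta * cofactor(0,0).
Cofactor C_00 = (-1)^(0+0) * minor(0,0) = 6
Entry delta = -4 - -2 = -2
Det delta = -2 * 6 = -12
New det = -2 + -12 = -14

Answer: -14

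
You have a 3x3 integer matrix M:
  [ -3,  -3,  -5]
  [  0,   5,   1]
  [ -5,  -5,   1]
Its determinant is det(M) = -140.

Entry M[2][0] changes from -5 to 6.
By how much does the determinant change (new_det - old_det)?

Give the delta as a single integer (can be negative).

Cofactor C_20 = 22
Entry delta = 6 - -5 = 11
Det delta = entry_delta * cofactor = 11 * 22 = 242

Answer: 242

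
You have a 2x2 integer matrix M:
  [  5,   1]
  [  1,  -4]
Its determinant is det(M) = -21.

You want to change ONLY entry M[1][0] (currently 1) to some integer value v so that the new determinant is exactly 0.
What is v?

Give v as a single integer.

det is linear in entry M[1][0]: det = old_det + (v - 1) * C_10
Cofactor C_10 = -1
Want det = 0: -21 + (v - 1) * -1 = 0
  (v - 1) = 21 / -1 = -21
  v = 1 + (-21) = -20

Answer: -20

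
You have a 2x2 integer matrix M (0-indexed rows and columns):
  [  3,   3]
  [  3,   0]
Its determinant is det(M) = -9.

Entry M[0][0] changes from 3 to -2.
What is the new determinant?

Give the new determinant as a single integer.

det is linear in row 0: changing M[0][0] by delta changes det by delta * cofactor(0,0).
Cofactor C_00 = (-1)^(0+0) * minor(0,0) = 0
Entry delta = -2 - 3 = -5
Det delta = -5 * 0 = 0
New det = -9 + 0 = -9

Answer: -9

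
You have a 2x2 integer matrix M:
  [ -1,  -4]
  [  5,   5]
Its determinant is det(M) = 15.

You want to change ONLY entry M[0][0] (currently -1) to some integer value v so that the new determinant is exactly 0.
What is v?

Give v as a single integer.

Answer: -4

Derivation:
det is linear in entry M[0][0]: det = old_det + (v - -1) * C_00
Cofactor C_00 = 5
Want det = 0: 15 + (v - -1) * 5 = 0
  (v - -1) = -15 / 5 = -3
  v = -1 + (-3) = -4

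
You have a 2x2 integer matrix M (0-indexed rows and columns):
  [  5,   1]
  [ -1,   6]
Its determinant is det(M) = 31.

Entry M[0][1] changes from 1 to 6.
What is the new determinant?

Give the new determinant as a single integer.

Answer: 36

Derivation:
det is linear in row 0: changing M[0][1] by delta changes det by delta * cofactor(0,1).
Cofactor C_01 = (-1)^(0+1) * minor(0,1) = 1
Entry delta = 6 - 1 = 5
Det delta = 5 * 1 = 5
New det = 31 + 5 = 36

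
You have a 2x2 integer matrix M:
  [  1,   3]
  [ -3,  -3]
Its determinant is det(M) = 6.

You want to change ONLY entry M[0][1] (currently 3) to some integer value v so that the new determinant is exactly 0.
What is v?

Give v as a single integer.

det is linear in entry M[0][1]: det = old_det + (v - 3) * C_01
Cofactor C_01 = 3
Want det = 0: 6 + (v - 3) * 3 = 0
  (v - 3) = -6 / 3 = -2
  v = 3 + (-2) = 1

Answer: 1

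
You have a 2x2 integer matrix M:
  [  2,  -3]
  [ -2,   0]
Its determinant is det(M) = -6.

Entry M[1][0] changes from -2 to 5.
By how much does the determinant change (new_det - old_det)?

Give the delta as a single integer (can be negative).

Answer: 21

Derivation:
Cofactor C_10 = 3
Entry delta = 5 - -2 = 7
Det delta = entry_delta * cofactor = 7 * 3 = 21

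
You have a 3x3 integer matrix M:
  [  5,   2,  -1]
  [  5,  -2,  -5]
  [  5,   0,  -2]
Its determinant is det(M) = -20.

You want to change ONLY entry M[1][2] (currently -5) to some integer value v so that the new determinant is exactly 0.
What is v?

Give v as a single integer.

det is linear in entry M[1][2]: det = old_det + (v - -5) * C_12
Cofactor C_12 = 10
Want det = 0: -20 + (v - -5) * 10 = 0
  (v - -5) = 20 / 10 = 2
  v = -5 + (2) = -3

Answer: -3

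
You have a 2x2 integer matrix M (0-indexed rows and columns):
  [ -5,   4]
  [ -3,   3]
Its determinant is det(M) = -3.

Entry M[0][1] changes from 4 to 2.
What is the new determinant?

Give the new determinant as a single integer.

Answer: -9

Derivation:
det is linear in row 0: changing M[0][1] by delta changes det by delta * cofactor(0,1).
Cofactor C_01 = (-1)^(0+1) * minor(0,1) = 3
Entry delta = 2 - 4 = -2
Det delta = -2 * 3 = -6
New det = -3 + -6 = -9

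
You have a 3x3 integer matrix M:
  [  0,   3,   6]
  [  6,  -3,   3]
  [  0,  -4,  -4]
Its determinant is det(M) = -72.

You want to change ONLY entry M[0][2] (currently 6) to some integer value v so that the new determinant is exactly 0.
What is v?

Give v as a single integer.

Answer: 3

Derivation:
det is linear in entry M[0][2]: det = old_det + (v - 6) * C_02
Cofactor C_02 = -24
Want det = 0: -72 + (v - 6) * -24 = 0
  (v - 6) = 72 / -24 = -3
  v = 6 + (-3) = 3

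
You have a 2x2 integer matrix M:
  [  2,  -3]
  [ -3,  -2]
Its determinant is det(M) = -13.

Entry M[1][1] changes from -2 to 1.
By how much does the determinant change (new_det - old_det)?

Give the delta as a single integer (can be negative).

Answer: 6

Derivation:
Cofactor C_11 = 2
Entry delta = 1 - -2 = 3
Det delta = entry_delta * cofactor = 3 * 2 = 6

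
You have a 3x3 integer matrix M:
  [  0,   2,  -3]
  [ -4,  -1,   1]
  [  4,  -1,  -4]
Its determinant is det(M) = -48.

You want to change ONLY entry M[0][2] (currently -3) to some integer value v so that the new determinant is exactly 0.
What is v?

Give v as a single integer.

det is linear in entry M[0][2]: det = old_det + (v - -3) * C_02
Cofactor C_02 = 8
Want det = 0: -48 + (v - -3) * 8 = 0
  (v - -3) = 48 / 8 = 6
  v = -3 + (6) = 3

Answer: 3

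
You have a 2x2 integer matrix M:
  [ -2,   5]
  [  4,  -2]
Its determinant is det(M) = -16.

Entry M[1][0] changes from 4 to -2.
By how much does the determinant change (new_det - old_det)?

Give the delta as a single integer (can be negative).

Cofactor C_10 = -5
Entry delta = -2 - 4 = -6
Det delta = entry_delta * cofactor = -6 * -5 = 30

Answer: 30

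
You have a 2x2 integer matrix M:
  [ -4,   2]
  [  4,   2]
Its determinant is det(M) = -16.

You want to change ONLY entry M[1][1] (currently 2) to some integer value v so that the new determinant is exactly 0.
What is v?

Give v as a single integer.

det is linear in entry M[1][1]: det = old_det + (v - 2) * C_11
Cofactor C_11 = -4
Want det = 0: -16 + (v - 2) * -4 = 0
  (v - 2) = 16 / -4 = -4
  v = 2 + (-4) = -2

Answer: -2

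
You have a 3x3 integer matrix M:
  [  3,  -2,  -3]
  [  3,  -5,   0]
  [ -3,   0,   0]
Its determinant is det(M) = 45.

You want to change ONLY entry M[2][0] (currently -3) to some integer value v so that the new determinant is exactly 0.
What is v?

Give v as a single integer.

det is linear in entry M[2][0]: det = old_det + (v - -3) * C_20
Cofactor C_20 = -15
Want det = 0: 45 + (v - -3) * -15 = 0
  (v - -3) = -45 / -15 = 3
  v = -3 + (3) = 0

Answer: 0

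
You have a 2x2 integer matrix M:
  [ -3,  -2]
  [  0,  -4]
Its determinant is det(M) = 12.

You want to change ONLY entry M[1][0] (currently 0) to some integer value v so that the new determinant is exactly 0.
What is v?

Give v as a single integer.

det is linear in entry M[1][0]: det = old_det + (v - 0) * C_10
Cofactor C_10 = 2
Want det = 0: 12 + (v - 0) * 2 = 0
  (v - 0) = -12 / 2 = -6
  v = 0 + (-6) = -6

Answer: -6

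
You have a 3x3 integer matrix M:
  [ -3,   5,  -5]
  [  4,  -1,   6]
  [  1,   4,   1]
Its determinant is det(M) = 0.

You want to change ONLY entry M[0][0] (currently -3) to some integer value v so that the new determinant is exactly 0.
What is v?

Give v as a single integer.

det is linear in entry M[0][0]: det = old_det + (v - -3) * C_00
Cofactor C_00 = -25
Want det = 0: 0 + (v - -3) * -25 = 0
  (v - -3) = 0 / -25 = 0
  v = -3 + (0) = -3

Answer: -3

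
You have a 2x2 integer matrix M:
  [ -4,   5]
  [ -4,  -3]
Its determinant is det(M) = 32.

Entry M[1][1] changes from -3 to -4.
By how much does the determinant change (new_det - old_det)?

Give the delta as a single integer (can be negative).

Cofactor C_11 = -4
Entry delta = -4 - -3 = -1
Det delta = entry_delta * cofactor = -1 * -4 = 4

Answer: 4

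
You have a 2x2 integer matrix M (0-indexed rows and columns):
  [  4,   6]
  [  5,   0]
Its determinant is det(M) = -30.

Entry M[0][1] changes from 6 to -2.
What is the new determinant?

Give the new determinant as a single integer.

det is linear in row 0: changing M[0][1] by delta changes det by delta * cofactor(0,1).
Cofactor C_01 = (-1)^(0+1) * minor(0,1) = -5
Entry delta = -2 - 6 = -8
Det delta = -8 * -5 = 40
New det = -30 + 40 = 10

Answer: 10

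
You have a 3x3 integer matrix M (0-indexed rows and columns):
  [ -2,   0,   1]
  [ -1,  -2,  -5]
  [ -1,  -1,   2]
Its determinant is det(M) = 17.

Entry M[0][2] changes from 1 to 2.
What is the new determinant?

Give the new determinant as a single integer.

Answer: 16

Derivation:
det is linear in row 0: changing M[0][2] by delta changes det by delta * cofactor(0,2).
Cofactor C_02 = (-1)^(0+2) * minor(0,2) = -1
Entry delta = 2 - 1 = 1
Det delta = 1 * -1 = -1
New det = 17 + -1 = 16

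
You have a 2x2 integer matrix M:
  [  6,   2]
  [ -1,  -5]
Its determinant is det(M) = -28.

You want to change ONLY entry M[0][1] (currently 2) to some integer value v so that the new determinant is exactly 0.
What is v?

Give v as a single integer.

Answer: 30

Derivation:
det is linear in entry M[0][1]: det = old_det + (v - 2) * C_01
Cofactor C_01 = 1
Want det = 0: -28 + (v - 2) * 1 = 0
  (v - 2) = 28 / 1 = 28
  v = 2 + (28) = 30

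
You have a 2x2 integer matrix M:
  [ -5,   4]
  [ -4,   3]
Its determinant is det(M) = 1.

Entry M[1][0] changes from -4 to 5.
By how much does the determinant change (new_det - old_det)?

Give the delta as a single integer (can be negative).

Answer: -36

Derivation:
Cofactor C_10 = -4
Entry delta = 5 - -4 = 9
Det delta = entry_delta * cofactor = 9 * -4 = -36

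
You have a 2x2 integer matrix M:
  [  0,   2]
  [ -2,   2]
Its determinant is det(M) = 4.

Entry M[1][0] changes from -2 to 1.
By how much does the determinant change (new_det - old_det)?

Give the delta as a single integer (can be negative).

Cofactor C_10 = -2
Entry delta = 1 - -2 = 3
Det delta = entry_delta * cofactor = 3 * -2 = -6

Answer: -6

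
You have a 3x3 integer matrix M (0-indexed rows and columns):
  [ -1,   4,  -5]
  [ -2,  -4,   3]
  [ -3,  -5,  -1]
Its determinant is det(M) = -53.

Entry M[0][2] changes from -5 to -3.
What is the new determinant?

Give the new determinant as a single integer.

det is linear in row 0: changing M[0][2] by delta changes det by delta * cofactor(0,2).
Cofactor C_02 = (-1)^(0+2) * minor(0,2) = -2
Entry delta = -3 - -5 = 2
Det delta = 2 * -2 = -4
New det = -53 + -4 = -57

Answer: -57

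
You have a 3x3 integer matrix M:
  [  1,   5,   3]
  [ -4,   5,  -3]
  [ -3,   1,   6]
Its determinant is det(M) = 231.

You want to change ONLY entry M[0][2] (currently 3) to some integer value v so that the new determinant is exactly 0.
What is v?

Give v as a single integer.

det is linear in entry M[0][2]: det = old_det + (v - 3) * C_02
Cofactor C_02 = 11
Want det = 0: 231 + (v - 3) * 11 = 0
  (v - 3) = -231 / 11 = -21
  v = 3 + (-21) = -18

Answer: -18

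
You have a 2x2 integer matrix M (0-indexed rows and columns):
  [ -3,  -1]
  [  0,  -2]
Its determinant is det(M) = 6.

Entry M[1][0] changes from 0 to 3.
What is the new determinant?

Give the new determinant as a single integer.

Answer: 9

Derivation:
det is linear in row 1: changing M[1][0] by delta changes det by delta * cofactor(1,0).
Cofactor C_10 = (-1)^(1+0) * minor(1,0) = 1
Entry delta = 3 - 0 = 3
Det delta = 3 * 1 = 3
New det = 6 + 3 = 9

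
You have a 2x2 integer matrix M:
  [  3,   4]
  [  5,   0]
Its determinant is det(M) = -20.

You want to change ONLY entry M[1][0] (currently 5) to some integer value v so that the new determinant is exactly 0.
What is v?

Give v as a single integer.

det is linear in entry M[1][0]: det = old_det + (v - 5) * C_10
Cofactor C_10 = -4
Want det = 0: -20 + (v - 5) * -4 = 0
  (v - 5) = 20 / -4 = -5
  v = 5 + (-5) = 0

Answer: 0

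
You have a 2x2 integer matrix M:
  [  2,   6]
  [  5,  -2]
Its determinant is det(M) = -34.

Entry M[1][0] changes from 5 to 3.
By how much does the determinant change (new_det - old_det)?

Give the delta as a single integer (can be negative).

Answer: 12

Derivation:
Cofactor C_10 = -6
Entry delta = 3 - 5 = -2
Det delta = entry_delta * cofactor = -2 * -6 = 12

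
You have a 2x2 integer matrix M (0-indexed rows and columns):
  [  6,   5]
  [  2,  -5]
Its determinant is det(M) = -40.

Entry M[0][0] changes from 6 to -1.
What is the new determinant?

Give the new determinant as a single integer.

det is linear in row 0: changing M[0][0] by delta changes det by delta * cofactor(0,0).
Cofactor C_00 = (-1)^(0+0) * minor(0,0) = -5
Entry delta = -1 - 6 = -7
Det delta = -7 * -5 = 35
New det = -40 + 35 = -5

Answer: -5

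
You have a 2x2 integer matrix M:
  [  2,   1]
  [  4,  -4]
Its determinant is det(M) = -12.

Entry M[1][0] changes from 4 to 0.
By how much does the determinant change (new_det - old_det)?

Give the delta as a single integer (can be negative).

Answer: 4

Derivation:
Cofactor C_10 = -1
Entry delta = 0 - 4 = -4
Det delta = entry_delta * cofactor = -4 * -1 = 4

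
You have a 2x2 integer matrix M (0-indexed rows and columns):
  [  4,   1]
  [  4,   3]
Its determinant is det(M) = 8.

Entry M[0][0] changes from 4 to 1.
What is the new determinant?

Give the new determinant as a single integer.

Answer: -1

Derivation:
det is linear in row 0: changing M[0][0] by delta changes det by delta * cofactor(0,0).
Cofactor C_00 = (-1)^(0+0) * minor(0,0) = 3
Entry delta = 1 - 4 = -3
Det delta = -3 * 3 = -9
New det = 8 + -9 = -1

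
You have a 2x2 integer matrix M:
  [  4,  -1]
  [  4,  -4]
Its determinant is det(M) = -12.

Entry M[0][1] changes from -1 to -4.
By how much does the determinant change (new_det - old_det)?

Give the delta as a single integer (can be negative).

Cofactor C_01 = -4
Entry delta = -4 - -1 = -3
Det delta = entry_delta * cofactor = -3 * -4 = 12

Answer: 12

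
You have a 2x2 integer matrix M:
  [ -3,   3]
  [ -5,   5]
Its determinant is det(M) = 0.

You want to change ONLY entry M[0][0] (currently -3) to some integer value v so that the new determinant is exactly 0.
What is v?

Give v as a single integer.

Answer: -3

Derivation:
det is linear in entry M[0][0]: det = old_det + (v - -3) * C_00
Cofactor C_00 = 5
Want det = 0: 0 + (v - -3) * 5 = 0
  (v - -3) = 0 / 5 = 0
  v = -3 + (0) = -3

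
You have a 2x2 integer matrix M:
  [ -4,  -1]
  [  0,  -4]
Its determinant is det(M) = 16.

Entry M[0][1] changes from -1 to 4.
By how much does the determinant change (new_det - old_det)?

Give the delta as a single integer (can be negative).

Cofactor C_01 = 0
Entry delta = 4 - -1 = 5
Det delta = entry_delta * cofactor = 5 * 0 = 0

Answer: 0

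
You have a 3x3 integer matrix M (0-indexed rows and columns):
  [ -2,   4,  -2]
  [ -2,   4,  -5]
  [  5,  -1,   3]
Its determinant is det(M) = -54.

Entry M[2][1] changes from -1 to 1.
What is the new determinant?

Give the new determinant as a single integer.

det is linear in row 2: changing M[2][1] by delta changes det by delta * cofactor(2,1).
Cofactor C_21 = (-1)^(2+1) * minor(2,1) = -6
Entry delta = 1 - -1 = 2
Det delta = 2 * -6 = -12
New det = -54 + -12 = -66

Answer: -66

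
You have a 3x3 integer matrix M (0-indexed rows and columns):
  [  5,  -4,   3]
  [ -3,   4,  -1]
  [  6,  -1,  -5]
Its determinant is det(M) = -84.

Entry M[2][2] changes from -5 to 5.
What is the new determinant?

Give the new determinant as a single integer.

Answer: -4

Derivation:
det is linear in row 2: changing M[2][2] by delta changes det by delta * cofactor(2,2).
Cofactor C_22 = (-1)^(2+2) * minor(2,2) = 8
Entry delta = 5 - -5 = 10
Det delta = 10 * 8 = 80
New det = -84 + 80 = -4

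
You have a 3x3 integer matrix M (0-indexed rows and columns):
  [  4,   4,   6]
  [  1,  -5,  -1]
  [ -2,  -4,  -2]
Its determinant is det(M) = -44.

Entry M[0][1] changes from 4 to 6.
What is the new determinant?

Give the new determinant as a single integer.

det is linear in row 0: changing M[0][1] by delta changes det by delta * cofactor(0,1).
Cofactor C_01 = (-1)^(0+1) * minor(0,1) = 4
Entry delta = 6 - 4 = 2
Det delta = 2 * 4 = 8
New det = -44 + 8 = -36

Answer: -36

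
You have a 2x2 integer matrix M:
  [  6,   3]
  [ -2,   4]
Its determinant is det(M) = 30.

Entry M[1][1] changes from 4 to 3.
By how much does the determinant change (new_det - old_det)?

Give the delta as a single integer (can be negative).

Cofactor C_11 = 6
Entry delta = 3 - 4 = -1
Det delta = entry_delta * cofactor = -1 * 6 = -6

Answer: -6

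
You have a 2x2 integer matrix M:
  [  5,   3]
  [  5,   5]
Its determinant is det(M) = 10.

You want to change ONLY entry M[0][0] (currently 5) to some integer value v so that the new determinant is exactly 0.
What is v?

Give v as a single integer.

Answer: 3

Derivation:
det is linear in entry M[0][0]: det = old_det + (v - 5) * C_00
Cofactor C_00 = 5
Want det = 0: 10 + (v - 5) * 5 = 0
  (v - 5) = -10 / 5 = -2
  v = 5 + (-2) = 3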